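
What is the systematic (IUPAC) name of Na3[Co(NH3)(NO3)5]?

sodium amminepentanitratocobaltate(II)

The 3 sodium counter-ions carry a total charge of +3, so each complex ion is 3−.
Ligand charges: 5×nitrato (-1 each), 1×ammine (neutral); total -5. So Co + (-5) = 3−, giving Co = +2.
Ligands are named alphabetically: ammine before nitrato.
The complex ion is anionic, so cobalt takes the -ate form cobaltate(II).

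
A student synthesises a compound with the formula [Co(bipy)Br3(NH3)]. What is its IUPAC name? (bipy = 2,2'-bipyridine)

ammine(2,2'-bipyridine)tribromocobalt(III)

There is no counter-ion, so the complex is neutral overall.
Ligand charges: 1×ammine (neutral), 3×bromo (-1 each), 1×2,2'-bipyridine (neutral); total -3. So Co + (-3) = 0, giving Co = +3.
Ligands are named alphabetically: ammine before bipyridine before bromo.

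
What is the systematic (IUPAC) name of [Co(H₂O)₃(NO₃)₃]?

There is no counter-ion, so the complex is neutral overall.
Ligand charges: 3×nitrato (-1 each), 3×aqua (neutral); total -3. So Co + (-3) = 0, giving Co = +3.
Ligands are named alphabetically: aqua before nitrato.

triaquatrinitratocobalt(III)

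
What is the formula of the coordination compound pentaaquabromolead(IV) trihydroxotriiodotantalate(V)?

[PbBr(H2O)5][TaI3(OH)3]3

Cation [Pb…]: ligand charges -1, Pb(IV) ⇒ ion charge 3+.
Anion [Ta…]: ligand charges -6, Ta(V) ⇒ ion charge 1−.
One 3+ cation requires 3 of the 1− anion.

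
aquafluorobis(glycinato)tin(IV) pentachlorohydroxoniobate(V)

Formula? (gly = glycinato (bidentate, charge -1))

Cation [Sn…]: ligand charges -3, Sn(IV) ⇒ ion charge 1+.
Anion [Nb…]: ligand charges -6, Nb(V) ⇒ ion charge 1−.
One 1+ cation balances one 1− anion.

[SnF(gly)2(H2O)][NbCl5(OH)]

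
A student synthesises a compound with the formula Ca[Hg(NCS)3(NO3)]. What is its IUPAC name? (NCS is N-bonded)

The 1 calcium counter-ion carries a total charge of +2, so each complex ion is 2−.
Ligand charges: 3×isothiocyanato (-1 each), 1×nitrato (-1 each); total -4. So Hg + (-4) = 2−, giving Hg = +2.
Ligands are named alphabetically: isothiocyanato before nitrato.
The complex ion is anionic, so mercury takes the -ate form mercurate(II).

calcium triisothiocyanatonitratomercurate(II)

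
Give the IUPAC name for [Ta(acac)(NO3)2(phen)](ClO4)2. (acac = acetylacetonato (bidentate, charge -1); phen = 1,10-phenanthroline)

The 2 perchlorate counter-ions carry a total charge of -2, so each complex ion is 2+.
Ligand charges: 1×acetylacetonato (-1 each), 2×nitrato (-1 each), 1×1,10-phenanthroline (neutral); total -3. So Ta + (-3) = 2+, giving Ta = +5.
Ligands are named alphabetically: acetylacetonato before nitrato before phenanthroline.

(acetylacetonato)dinitrato(1,10-phenanthroline)tantalum(V) perchlorate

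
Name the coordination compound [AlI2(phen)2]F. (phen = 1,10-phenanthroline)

The 1 fluoride counter-ion carries a total charge of -1, so each complex ion is 1+.
Ligand charges: 2×1,10-phenanthroline (neutral), 2×iodo (-1 each); total -2. So Al + (-2) = 1+, giving Al = +3.
Ligands are named alphabetically: iodo before phenanthroline.

diiodobis(1,10-phenanthroline)aluminium(III) fluoride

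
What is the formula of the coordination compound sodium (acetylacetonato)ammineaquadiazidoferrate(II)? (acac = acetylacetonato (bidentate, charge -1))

Na[Fe(acac)(H2O)(N3)2(NH3)]

Ligands: 1 ammine (NH3, neutral), 1 acetylacetonato (acac, -1), 2 azido (N3, -1), 1 aqua (H2O, neutral). Ligand charge sum = -3.
With Fe in oxidation state +2, the complex ion is [Fe...]^1−.
Charge balance with sodium (+1) requires 1 complex ion per 1 sodium.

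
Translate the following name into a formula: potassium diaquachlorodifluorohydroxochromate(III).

Ligands: 2 aqua (H2O, neutral), 2 fluoro (F, -1), 1 chloro (Cl, -1), 1 hydroxo (OH, -1). Ligand charge sum = -4.
With Cr in oxidation state +3, the complex ion is [Cr...]^1−.
Charge balance with potassium (+1) requires 1 complex ion per 1 potassium.

K[CrClF2(H2O)2(OH)]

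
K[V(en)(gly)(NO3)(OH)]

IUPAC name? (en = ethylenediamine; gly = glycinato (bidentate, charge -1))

potassium (ethylenediamine)(glycinato)hydroxonitratovanadate(II)

The 1 potassium counter-ion carries a total charge of +1, so each complex ion is 1−.
Ligand charges: 1×nitrato (-1 each), 1×hydroxo (-1 each), 1×ethylenediamine (neutral), 1×glycinato (-1 each); total -3. So V + (-3) = 1−, giving V = +2.
Ligands are named alphabetically: ethylenediamine before glycinato before hydroxo before nitrato.
The complex ion is anionic, so vanadium takes the -ate form vanadate(II).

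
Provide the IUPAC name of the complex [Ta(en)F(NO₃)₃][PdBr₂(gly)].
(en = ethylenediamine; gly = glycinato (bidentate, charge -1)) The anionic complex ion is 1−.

The complex anion is given as 1−; its ligand charges sum to -3, so Pd = +2.
A 1:1 salt means the cation carries the equal and opposite charge, 1+.
Cation: ligand charges sum to -4; for the ion to be 1+, Ta = +5.

(ethylenediamine)fluorotrinitratotantalum(V) dibromo(glycinato)palladate(II)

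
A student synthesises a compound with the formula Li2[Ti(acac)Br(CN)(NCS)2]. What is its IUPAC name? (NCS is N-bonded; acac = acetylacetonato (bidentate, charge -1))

lithium (acetylacetonato)bromocyanodiisothiocyanatotitanate(III)

The 2 lithium counter-ions carry a total charge of +2, so each complex ion is 2−.
Ligand charges: 1×bromo (-1 each), 2×isothiocyanato (-1 each), 1×acetylacetonato (-1 each), 1×cyano (-1 each); total -5. So Ti + (-5) = 2−, giving Ti = +3.
Ligands are named alphabetically: acetylacetonato before bromo before cyano before isothiocyanato.
The complex ion is anionic, so titanium takes the -ate form titanate(III).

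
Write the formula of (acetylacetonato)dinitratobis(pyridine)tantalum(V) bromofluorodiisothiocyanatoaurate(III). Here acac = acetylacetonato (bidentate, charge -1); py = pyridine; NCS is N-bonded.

[Ta(acac)(NO3)2(py)2][AuBrF(NCS)2]2

Cation [Ta…]: ligand charges -3, Ta(V) ⇒ ion charge 2+.
Anion [Au…]: ligand charges -4, Au(III) ⇒ ion charge 1−.
One 2+ cation requires 2 of the 1− anion.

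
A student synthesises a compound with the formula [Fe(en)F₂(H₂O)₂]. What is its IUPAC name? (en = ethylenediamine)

There is no counter-ion, so the complex is neutral overall.
Ligand charges: 2×fluoro (-1 each), 2×aqua (neutral), 1×ethylenediamine (neutral); total -2. So Fe + (-2) = 0, giving Fe = +2.
Ligands are named alphabetically: aqua before ethylenediamine before fluoro.

diaqua(ethylenediamine)difluoroiron(II)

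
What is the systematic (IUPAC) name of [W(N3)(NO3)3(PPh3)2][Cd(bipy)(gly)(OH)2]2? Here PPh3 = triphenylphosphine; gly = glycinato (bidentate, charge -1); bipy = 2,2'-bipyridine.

Both ions are complex: the cation is named first with the plain metal name, the anion second with the -ate form; each ion's ligands are alphabetised independently.
Cadmium is always +2 in its complexes; the anion's ligand charges sum to -3, so the complex anion is 1−.
With 2 anions per cation, the cation must be 2×1 = 2+.
Cation: ligand charges sum to -4; for the ion to be 2+, W = +6.

azidotrinitratobis(triphenylphosphine)tungsten(VI) (2,2'-bipyridine)(glycinato)dihydroxocadmate(II)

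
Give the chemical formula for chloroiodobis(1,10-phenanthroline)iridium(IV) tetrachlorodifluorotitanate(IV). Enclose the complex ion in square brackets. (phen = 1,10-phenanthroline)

[IrClI(phen)2][TiCl4F2]

Cation [Ir…]: ligand charges -2, Ir(IV) ⇒ ion charge 2+.
Anion [Ti…]: ligand charges -6, Ti(IV) ⇒ ion charge 2−.
One 2+ cation balances one 2− anion.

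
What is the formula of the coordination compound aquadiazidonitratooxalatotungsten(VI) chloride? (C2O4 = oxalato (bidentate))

[W(C2O4)(H2O)(N3)2(NO3)]Cl

Ligands: 1 oxalato (C2O4, -2), 1 aqua (H2O, neutral), 1 nitrato (NO3, -1), 2 azido (N3, -1). Ligand charge sum = -5.
With W in oxidation state +6, the complex ion is [W...]^1+.
Charge balance with chloride (-1) requires 1 complex ion per 1 chloride.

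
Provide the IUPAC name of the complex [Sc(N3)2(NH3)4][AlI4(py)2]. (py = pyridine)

tetraamminediazidoscandium(III) tetraiodobis(pyridine)aluminate(III)

Both ions are complex: the cation is named first with the plain metal name, the anion second with the -ate form; each ion's ligands are alphabetised independently.
Scandium is always +3 in its complexes; the cation's ligand charges sum to -2, so the complex cation is 1+.
A 1:1 salt means the anion carries the equal and opposite charge, 1−.
Anion: ligand charges sum to -4; for the ion to be 1−, Al = +3.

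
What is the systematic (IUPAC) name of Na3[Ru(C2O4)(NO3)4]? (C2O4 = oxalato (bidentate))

The 3 sodium counter-ions carry a total charge of +3, so each complex ion is 3−.
Ligand charges: 1×oxalato (-2 each), 4×nitrato (-1 each); total -6. So Ru + (-6) = 3−, giving Ru = +3.
Ligands are named alphabetically: nitrato before oxalato.
The complex ion is anionic, so ruthenium takes the -ate form ruthenate(III).

sodium tetranitratooxalatoruthenate(III)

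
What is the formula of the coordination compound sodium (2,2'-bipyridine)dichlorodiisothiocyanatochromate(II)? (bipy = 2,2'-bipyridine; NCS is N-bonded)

Ligands: 1 2,2'-bipyridine (bipy, neutral), 2 isothiocyanato (NCS, -1), 2 chloro (Cl, -1). Ligand charge sum = -4.
With Cr in oxidation state +2, the complex ion is [Cr...]^2−.
Charge balance with sodium (+1) requires 1 complex ion per 2 sodium.

Na2[Cr(bipy)Cl2(NCS)2]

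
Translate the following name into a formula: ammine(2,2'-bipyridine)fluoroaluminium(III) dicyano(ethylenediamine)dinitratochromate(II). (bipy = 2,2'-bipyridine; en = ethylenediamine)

[Al(bipy)F(NH3)][Cr(CN)2(en)(NO3)2]

Cation [Al…]: ligand charges -1, Al(III) ⇒ ion charge 2+.
Anion [Cr…]: ligand charges -4, Cr(II) ⇒ ion charge 2−.
One 2+ cation balances one 2− anion.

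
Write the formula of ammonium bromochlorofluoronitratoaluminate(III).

NH4[AlBrClF(NO3)]

Ligands: 1 bromo (Br, -1), 1 nitrato (NO3, -1), 1 fluoro (F, -1), 1 chloro (Cl, -1). Ligand charge sum = -4.
With Al in oxidation state +3, the complex ion is [Al...]^1−.
Charge balance with ammonium (+1) requires 1 complex ion per 1 ammonium.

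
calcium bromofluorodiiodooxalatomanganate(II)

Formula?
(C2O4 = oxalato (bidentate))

Ca2[MnBr(C2O4)FI2]

Ligands: 1 bromo (Br, -1), 1 fluoro (F, -1), 2 iodo (I, -1), 1 oxalato (C2O4, -2). Ligand charge sum = -6.
Charge balance with calcium (+2) requires 1 complex ion per 2 calcium.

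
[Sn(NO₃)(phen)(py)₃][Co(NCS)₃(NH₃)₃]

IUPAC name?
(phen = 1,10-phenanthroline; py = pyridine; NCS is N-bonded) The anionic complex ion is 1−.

The complex anion is given as 1−; its ligand charges sum to -3, so Co = +2.
A 1:1 salt means the cation carries the equal and opposite charge, 1+.
Cation: ligand charges sum to -1; for the ion to be 1+, Sn = +2.

nitrato(1,10-phenanthroline)tris(pyridine)tin(II) triamminetriisothiocyanatocobaltate(II)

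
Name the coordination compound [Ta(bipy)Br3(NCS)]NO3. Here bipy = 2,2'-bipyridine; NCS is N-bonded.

The 1 nitrate counter-ion carries a total charge of -1, so each complex ion is 1+.
Ligand charges: 1×2,2'-bipyridine (neutral), 3×bromo (-1 each), 1×isothiocyanato (-1 each); total -4. So Ta + (-4) = 1+, giving Ta = +5.
Ligands are named alphabetically: bipyridine before bromo before isothiocyanato.

(2,2'-bipyridine)tribromoisothiocyanatotantalum(V) nitrate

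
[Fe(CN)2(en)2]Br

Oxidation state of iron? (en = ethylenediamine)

1 bromide outside the brackets (-1 each) → the complex ion is 1+.
Ligand charges: 2×CN = -2; 2×en neutral; sum -2.
Fe + (-2) = 1+ ⇒ Fe is +3.

+3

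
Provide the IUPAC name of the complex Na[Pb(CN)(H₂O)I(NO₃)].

The 1 sodium counter-ion carries a total charge of +1, so each complex ion is 1−.
Ligand charges: 1×aqua (neutral), 1×iodo (-1 each), 1×cyano (-1 each), 1×nitrato (-1 each); total -3. So Pb + (-3) = 1−, giving Pb = +2.
Ligands are named alphabetically: aqua before cyano before iodo before nitrato.
The complex ion is anionic, so lead takes the -ate form plumbate(II).

sodium aquacyanoiodonitratoplumbate(II)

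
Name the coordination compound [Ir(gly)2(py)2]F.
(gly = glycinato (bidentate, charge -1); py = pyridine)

The 1 fluoride counter-ion carries a total charge of -1, so each complex ion is 1+.
Ligand charges: 2×glycinato (-1 each), 2×pyridine (neutral); total -2. So Ir + (-2) = 1+, giving Ir = +3.
Ligands are named alphabetically: glycinato before pyridine.

bis(glycinato)bis(pyridine)iridium(III) fluoride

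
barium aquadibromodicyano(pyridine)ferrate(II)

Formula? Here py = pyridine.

Ba[FeBr2(CN)2(H2O)(py)]

Ligands: 1 aqua (H2O, neutral), 1 pyridine (py, neutral), 2 bromo (Br, -1), 2 cyano (CN, -1). Ligand charge sum = -4.
With Fe in oxidation state +2, the complex ion is [Fe...]^2−.
Charge balance with barium (+2) requires 1 complex ion per 1 barium.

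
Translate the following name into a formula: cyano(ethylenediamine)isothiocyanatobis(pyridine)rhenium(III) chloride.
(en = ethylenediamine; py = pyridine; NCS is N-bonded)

[Re(CN)(en)(NCS)(py)2]Cl

Ligands: 1 ethylenediamine (en, neutral), 1 cyano (CN, -1), 2 pyridine (py, neutral), 1 isothiocyanato (NCS, -1). Ligand charge sum = -2.
With Re in oxidation state +3, the complex ion is [Re...]^1+.
Charge balance with chloride (-1) requires 1 complex ion per 1 chloride.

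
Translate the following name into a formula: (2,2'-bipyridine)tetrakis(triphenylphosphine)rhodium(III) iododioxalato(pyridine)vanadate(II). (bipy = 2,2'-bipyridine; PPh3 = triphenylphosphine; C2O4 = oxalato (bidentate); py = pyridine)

[Rh(bipy)(PPh3)4][V(C2O4)2I(py)]

Cation [Rh…]: ligand charges 0, Rh(III) ⇒ ion charge 3+.
Anion [V…]: ligand charges -5, V(II) ⇒ ion charge 3−.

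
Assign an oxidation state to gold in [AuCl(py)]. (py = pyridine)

+1

No counter-ion: the bracketed complex is neutral.
Ligand charges: 1×py neutral; 1×Cl = -1; sum -1.
Au + (-1) = 0 ⇒ Au is +1.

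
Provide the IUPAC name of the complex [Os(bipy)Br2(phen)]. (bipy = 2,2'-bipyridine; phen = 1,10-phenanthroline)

There is no counter-ion, so the complex is neutral overall.
Ligand charges: 1×2,2'-bipyridine (neutral), 1×1,10-phenanthroline (neutral), 2×bromo (-1 each); total -2. So Os + (-2) = 0, giving Os = +2.
Ligands are named alphabetically: bipyridine before bromo before phenanthroline.

(2,2'-bipyridine)dibromo(1,10-phenanthroline)osmium(II)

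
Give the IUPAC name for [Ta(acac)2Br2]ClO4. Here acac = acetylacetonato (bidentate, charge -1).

bis(acetylacetonato)dibromotantalum(V) perchlorate

The 1 perchlorate counter-ion carries a total charge of -1, so each complex ion is 1+.
Ligand charges: 2×acetylacetonato (-1 each), 2×bromo (-1 each); total -4. So Ta + (-4) = 1+, giving Ta = +5.
Ligands are named alphabetically: acetylacetonato before bromo.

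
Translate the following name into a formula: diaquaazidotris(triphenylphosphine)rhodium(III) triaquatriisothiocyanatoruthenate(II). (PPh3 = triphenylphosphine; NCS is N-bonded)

[Rh(H2O)2(N3)(PPh3)3][Ru(H2O)3(NCS)3]2

Cation [Rh…]: ligand charges -1, Rh(III) ⇒ ion charge 2+.
Anion [Ru…]: ligand charges -3, Ru(II) ⇒ ion charge 1−.
One 2+ cation requires 2 of the 1− anion.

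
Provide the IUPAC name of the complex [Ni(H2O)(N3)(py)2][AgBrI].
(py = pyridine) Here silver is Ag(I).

Ag is given as +1; the anion's ligand charges sum to -2, so the complex anion is 1−.
A 1:1 salt means the cation carries the equal and opposite charge, 1+.
Cation: ligand charges sum to -1; for the ion to be 1+, Ni = +2.

aquaazidobis(pyridine)nickel(II) bromoiodoargentate(I)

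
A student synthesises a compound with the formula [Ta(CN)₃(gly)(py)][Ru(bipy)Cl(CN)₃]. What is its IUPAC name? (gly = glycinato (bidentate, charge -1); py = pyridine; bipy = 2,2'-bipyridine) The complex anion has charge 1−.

Both ions are complex: the cation is named first with the plain metal name, the anion second with the -ate form; each ion's ligands are alphabetised independently.
The complex anion is given as 1−; its ligand charges sum to -4, so Ru = +3.
A 1:1 salt means the cation carries the equal and opposite charge, 1+.
Cation: ligand charges sum to -4; for the ion to be 1+, Ta = +5.

tricyano(glycinato)(pyridine)tantalum(V) (2,2'-bipyridine)chlorotricyanoruthenate(III)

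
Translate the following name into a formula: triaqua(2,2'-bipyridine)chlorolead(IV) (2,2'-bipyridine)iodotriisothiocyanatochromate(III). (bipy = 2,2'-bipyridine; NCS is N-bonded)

[Pb(bipy)Cl(H2O)3][Cr(bipy)I(NCS)3]3

Cation [Pb…]: ligand charges -1, Pb(IV) ⇒ ion charge 3+.
Anion [Cr…]: ligand charges -4, Cr(III) ⇒ ion charge 1−.
One 3+ cation requires 3 of the 1− anion.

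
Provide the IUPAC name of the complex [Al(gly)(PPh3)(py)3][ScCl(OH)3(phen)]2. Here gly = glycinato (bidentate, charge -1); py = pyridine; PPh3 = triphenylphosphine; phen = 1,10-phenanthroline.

(glycinato)tris(pyridine)(triphenylphosphine)aluminium(III) chlorotrihydroxo(1,10-phenanthroline)scandate(III)

Both ions are complex: the cation is named first with the plain metal name, the anion second with the -ate form; each ion's ligands are alphabetised independently.
Aluminium is always +3 in its complexes; the cation's ligand charges sum to -1, so the complex cation is 2+.
With 2 anions per cation, each anion must be 2/2 = 1−.
Anion: ligand charges sum to -4; for the ion to be 1−, Sc = +3.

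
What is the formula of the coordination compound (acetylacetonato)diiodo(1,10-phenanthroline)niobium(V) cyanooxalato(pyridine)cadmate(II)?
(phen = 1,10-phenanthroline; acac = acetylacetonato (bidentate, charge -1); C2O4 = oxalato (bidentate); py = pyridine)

[Nb(acac)I2(phen)][Cd(C2O4)(CN)(py)]2

Cation [Nb…]: ligand charges -3, Nb(V) ⇒ ion charge 2+.
Anion [Cd…]: ligand charges -3, Cd(II) ⇒ ion charge 1−.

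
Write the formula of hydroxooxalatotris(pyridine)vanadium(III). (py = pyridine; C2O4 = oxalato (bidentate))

[V(C2O4)(OH)(py)3]

Ligands: 3 pyridine (py, neutral), 1 hydroxo (OH, -1), 1 oxalato (C2O4, -2). Ligand charge sum = -3.
With V in oxidation state +3, the complex ion is [V...].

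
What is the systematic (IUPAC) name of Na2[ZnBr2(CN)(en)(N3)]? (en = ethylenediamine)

sodium azidodibromocyano(ethylenediamine)zincate(II)

The 2 sodium counter-ions carry a total charge of +2, so each complex ion is 2−.
Ligand charges: 2×bromo (-1 each), 1×ethylenediamine (neutral), 1×azido (-1 each), 1×cyano (-1 each); total -4. So Zn + (-4) = 2−, giving Zn = +2.
The complex ion is anionic, so zinc takes the -ate form zincate(II).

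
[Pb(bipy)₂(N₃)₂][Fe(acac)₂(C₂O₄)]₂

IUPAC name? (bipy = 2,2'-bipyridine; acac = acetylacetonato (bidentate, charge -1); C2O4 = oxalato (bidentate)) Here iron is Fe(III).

Fe is given as +3; the anion's ligand charges sum to -4, so the complex anion is 1−.
With 2 anions per cation, the cation must be 2×1 = 2+.
Cation: ligand charges sum to -2; for the ion to be 2+, Pb = +4.

diazidobis(2,2'-bipyridine)lead(IV) bis(acetylacetonato)oxalatoferrate(III)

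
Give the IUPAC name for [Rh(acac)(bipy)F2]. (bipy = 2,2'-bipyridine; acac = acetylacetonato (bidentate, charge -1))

There is no counter-ion, so the complex is neutral overall.
Ligand charges: 2×fluoro (-1 each), 1×2,2'-bipyridine (neutral), 1×acetylacetonato (-1 each); total -3. So Rh + (-3) = 0, giving Rh = +3.
Ligands are named alphabetically: acetylacetonato before bipyridine before fluoro.

(acetylacetonato)(2,2'-bipyridine)difluororhodium(III)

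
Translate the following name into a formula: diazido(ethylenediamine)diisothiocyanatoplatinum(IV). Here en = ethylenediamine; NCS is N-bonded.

Ligands: 2 azido (N3, -1), 1 ethylenediamine (en, neutral), 2 isothiocyanato (NCS, -1). Ligand charge sum = -4.
With Pt in oxidation state +4, the complex ion is [Pt...].

[Pt(en)(N3)2(NCS)2]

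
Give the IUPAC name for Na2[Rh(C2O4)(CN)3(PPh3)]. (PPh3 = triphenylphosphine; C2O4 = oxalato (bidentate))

sodium tricyanooxalato(triphenylphosphine)rhodate(III)

The 2 sodium counter-ions carry a total charge of +2, so each complex ion is 2−.
Ligand charges: 3×cyano (-1 each), 1×triphenylphosphine (neutral), 1×oxalato (-2 each); total -5. So Rh + (-5) = 2−, giving Rh = +3.
Ligands are named alphabetically: cyano before oxalato before triphenylphosphine.
The complex ion is anionic, so rhodium takes the -ate form rhodate(III).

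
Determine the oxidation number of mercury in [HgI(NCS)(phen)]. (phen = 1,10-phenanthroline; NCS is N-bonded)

No counter-ion: the bracketed complex is neutral.
Ligand charges: 1×I = -1; 1×phen neutral; 1×NCS = -1; sum -2.
Hg + (-2) = 0 ⇒ Hg is +2.

+2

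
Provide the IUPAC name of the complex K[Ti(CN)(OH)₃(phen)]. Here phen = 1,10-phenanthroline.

potassium cyanotrihydroxo(1,10-phenanthroline)titanate(III)

The 1 potassium counter-ion carries a total charge of +1, so each complex ion is 1−.
Ligand charges: 3×hydroxo (-1 each), 1×cyano (-1 each), 1×1,10-phenanthroline (neutral); total -4. So Ti + (-4) = 1−, giving Ti = +3.
Ligands are named alphabetically: cyano before hydroxo before phenanthroline.
The complex ion is anionic, so titanium takes the -ate form titanate(III).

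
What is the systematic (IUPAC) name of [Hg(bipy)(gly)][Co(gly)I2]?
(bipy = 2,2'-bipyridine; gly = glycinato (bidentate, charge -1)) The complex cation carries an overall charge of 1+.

(2,2'-bipyridine)(glycinato)mercury(II) (glycinato)diiodocobaltate(II)

The complex cation is given as 1+; its ligand charges sum to -1, so Hg = +2.
A 1:1 salt means the anion carries the equal and opposite charge, 1−.
Anion: ligand charges sum to -3; for the ion to be 1−, Co = +2.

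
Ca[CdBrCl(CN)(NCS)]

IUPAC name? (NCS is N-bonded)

calcium bromochlorocyanoisothiocyanatocadmate(II)

The 1 calcium counter-ion carries a total charge of +2, so each complex ion is 2−.
Ligand charges: 1×isothiocyanato (-1 each), 1×bromo (-1 each), 1×cyano (-1 each), 1×chloro (-1 each); total -4. So Cd + (-4) = 2−, giving Cd = +2.
The complex ion is anionic, so cadmium takes the -ate form cadmate(II).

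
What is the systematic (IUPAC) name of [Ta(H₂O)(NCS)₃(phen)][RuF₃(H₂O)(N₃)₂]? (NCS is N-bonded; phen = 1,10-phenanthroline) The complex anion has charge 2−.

Both ions are complex: the cation is named first with the plain metal name, the anion second with the -ate form; each ion's ligands are alphabetised independently.
The complex anion is given as 2−; its ligand charges sum to -5, so Ru = +3.
A 1:1 salt means the cation carries the equal and opposite charge, 2+.
Cation: ligand charges sum to -3; for the ion to be 2+, Ta = +5.

aquatriisothiocyanato(1,10-phenanthroline)tantalum(V) aquadiazidotrifluororuthenate(III)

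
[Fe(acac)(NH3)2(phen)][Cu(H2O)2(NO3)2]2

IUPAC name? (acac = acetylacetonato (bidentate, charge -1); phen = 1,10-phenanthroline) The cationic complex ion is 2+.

Both ions are complex: the cation is named first with the plain metal name, the anion second with the -ate form; each ion's ligands are alphabetised independently.
The complex cation is given as 2+; its ligand charges sum to -1, so Fe = +3.
With 2 anions per cation, each anion must be 2/2 = 1−.
Anion: ligand charges sum to -2; for the ion to be 1−, Cu = +1.

(acetylacetonato)diammine(1,10-phenanthroline)iron(III) diaquadinitratocuprate(I)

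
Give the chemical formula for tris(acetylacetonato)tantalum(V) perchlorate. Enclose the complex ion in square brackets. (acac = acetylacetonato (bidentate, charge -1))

Ligands: 3 acetylacetonato (acac, -1). Ligand charge sum = -3.
Charge balance with perchlorate (-1) requires 1 complex ion per 2 perchlorate.

[Ta(acac)3](ClO4)2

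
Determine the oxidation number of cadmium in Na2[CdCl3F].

2 sodium outside the brackets (+1 each) → the complex ion is 2−.
Ligand charges: 3×Cl = -3; 1×F = -1; sum -4.
Cd + (-4) = 2− ⇒ Cd is +2.

+2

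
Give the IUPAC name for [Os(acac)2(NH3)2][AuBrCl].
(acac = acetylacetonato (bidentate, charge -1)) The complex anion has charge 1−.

The complex anion is given as 1−; its ligand charges sum to -2, so Au = +1.
A 1:1 salt means the cation carries the equal and opposite charge, 1+.
Cation: ligand charges sum to -2; for the ion to be 1+, Os = +3.

bis(acetylacetonato)diammineosmium(III) bromochloroaurate(I)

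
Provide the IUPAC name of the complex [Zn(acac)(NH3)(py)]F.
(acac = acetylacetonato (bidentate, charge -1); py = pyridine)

(acetylacetonato)ammine(pyridine)zinc(II) fluoride

The 1 fluoride counter-ion carries a total charge of -1, so each complex ion is 1+.
Ligand charges: 1×acetylacetonato (-1 each), 1×ammine (neutral), 1×pyridine (neutral); total -1. So Zn + (-1) = 1+, giving Zn = +2.
Ligands are named alphabetically: acetylacetonato before ammine before pyridine.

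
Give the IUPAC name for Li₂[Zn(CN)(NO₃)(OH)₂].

The 2 lithium counter-ions carry a total charge of +2, so each complex ion is 2−.
Ligand charges: 1×nitrato (-1 each), 1×cyano (-1 each), 2×hydroxo (-1 each); total -4. So Zn + (-4) = 2−, giving Zn = +2.
Ligands are named alphabetically: cyano before hydroxo before nitrato.
The complex ion is anionic, so zinc takes the -ate form zincate(II).

lithium cyanodihydroxonitratozincate(II)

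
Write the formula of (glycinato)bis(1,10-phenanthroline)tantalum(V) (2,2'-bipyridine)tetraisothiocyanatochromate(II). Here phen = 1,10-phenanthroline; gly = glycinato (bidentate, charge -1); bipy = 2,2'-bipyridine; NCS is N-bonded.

Cation [Ta…]: ligand charges -1, Ta(V) ⇒ ion charge 4+.
Anion [Cr…]: ligand charges -4, Cr(II) ⇒ ion charge 2−.
One 4+ cation requires 2 of the 2− anion.

[Ta(gly)(phen)2][Cr(bipy)(NCS)4]2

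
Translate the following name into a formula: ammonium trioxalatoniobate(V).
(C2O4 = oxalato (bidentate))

Ligands: 3 oxalato (C2O4, -2). Ligand charge sum = -6.
With Nb in oxidation state +5, the complex ion is [Nb...]^1−.
Charge balance with ammonium (+1) requires 1 complex ion per 1 ammonium.

NH4[Nb(C2O4)3]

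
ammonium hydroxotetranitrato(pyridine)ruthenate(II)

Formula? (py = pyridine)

(NH4)3[Ru(NO3)4(OH)(py)]

Ligands: 1 hydroxo (OH, -1), 1 pyridine (py, neutral), 4 nitrato (NO3, -1). Ligand charge sum = -5.
Charge balance with ammonium (+1) requires 1 complex ion per 3 ammonium.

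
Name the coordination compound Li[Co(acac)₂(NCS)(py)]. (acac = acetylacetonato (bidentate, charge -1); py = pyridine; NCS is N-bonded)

lithium bis(acetylacetonato)isothiocyanato(pyridine)cobaltate(II)

The 1 lithium counter-ion carries a total charge of +1, so each complex ion is 1−.
Ligand charges: 2×acetylacetonato (-1 each), 1×pyridine (neutral), 1×isothiocyanato (-1 each); total -3. So Co + (-3) = 1−, giving Co = +2.
Ligands are named alphabetically: acetylacetonato before isothiocyanato before pyridine.
The complex ion is anionic, so cobalt takes the -ate form cobaltate(II).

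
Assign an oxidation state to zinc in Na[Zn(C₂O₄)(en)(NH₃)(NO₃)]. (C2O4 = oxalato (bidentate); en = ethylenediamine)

+2

1 sodium outside the brackets (+1 each) → the complex ion is 1−.
Ligand charges: 1×C2O4 = -2; 1×NH3 neutral; 1×en neutral; 1×NO3 = -1; sum -3.
Zn + (-3) = 1− ⇒ Zn is +2.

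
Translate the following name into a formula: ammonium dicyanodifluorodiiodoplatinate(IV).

Ligands: 2 fluoro (F, -1), 2 iodo (I, -1), 2 cyano (CN, -1). Ligand charge sum = -6.
With Pt in oxidation state +4, the complex ion is [Pt...]^2−.
Charge balance with ammonium (+1) requires 1 complex ion per 2 ammonium.

(NH4)2[Pt(CN)2F2I2]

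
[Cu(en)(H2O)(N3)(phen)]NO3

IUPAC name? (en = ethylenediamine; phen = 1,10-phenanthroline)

The 1 nitrate counter-ion carries a total charge of -1, so each complex ion is 1+.
Ligand charges: 1×ethylenediamine (neutral), 1×1,10-phenanthroline (neutral), 1×azido (-1 each), 1×aqua (neutral); total -1. So Cu + (-1) = 1+, giving Cu = +2.
Ligands are named alphabetically: aqua before azido before ethylenediamine before phenanthroline.

aquaazido(ethylenediamine)(1,10-phenanthroline)copper(II) nitrate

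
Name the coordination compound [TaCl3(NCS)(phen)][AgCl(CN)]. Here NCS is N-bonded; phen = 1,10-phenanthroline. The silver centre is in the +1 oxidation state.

Ag is given as +1; the anion's ligand charges sum to -2, so the complex anion is 1−.
A 1:1 salt means the cation carries the equal and opposite charge, 1+.
Cation: ligand charges sum to -4; for the ion to be 1+, Ta = +5.

trichloroisothiocyanato(1,10-phenanthroline)tantalum(V) chlorocyanoargentate(I)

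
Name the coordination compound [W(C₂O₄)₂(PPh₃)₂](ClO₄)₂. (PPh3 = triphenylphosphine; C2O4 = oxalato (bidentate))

dioxalatobis(triphenylphosphine)tungsten(VI) perchlorate

The 2 perchlorate counter-ions carry a total charge of -2, so each complex ion is 2+.
Ligand charges: 2×triphenylphosphine (neutral), 2×oxalato (-2 each); total -4. So W + (-4) = 2+, giving W = +6.
Ligands are named alphabetically: oxalato before triphenylphosphine.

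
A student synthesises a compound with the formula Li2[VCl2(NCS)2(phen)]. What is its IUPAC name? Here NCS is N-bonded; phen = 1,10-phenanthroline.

lithium dichlorodiisothiocyanato(1,10-phenanthroline)vanadate(II)

The 2 lithium counter-ions carry a total charge of +2, so each complex ion is 2−.
Ligand charges: 2×isothiocyanato (-1 each), 2×chloro (-1 each), 1×1,10-phenanthroline (neutral); total -4. So V + (-4) = 2−, giving V = +2.
The complex ion is anionic, so vanadium takes the -ate form vanadate(II).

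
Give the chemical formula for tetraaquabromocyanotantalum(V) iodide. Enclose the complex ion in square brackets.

[TaBr(CN)(H2O)4]I3

Ligands: 4 aqua (H2O, neutral), 1 bromo (Br, -1), 1 cyano (CN, -1). Ligand charge sum = -2.
With Ta in oxidation state +5, the complex ion is [Ta...]^3+.
Charge balance with iodide (-1) requires 1 complex ion per 3 iodide.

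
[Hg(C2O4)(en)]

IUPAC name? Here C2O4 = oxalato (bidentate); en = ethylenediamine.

(ethylenediamine)oxalatomercury(II)

There is no counter-ion, so the complex is neutral overall.
Ligand charges: 1×oxalato (-2 each), 1×ethylenediamine (neutral); total -2. So Hg + (-2) = 0, giving Hg = +2.
Ligands are named alphabetically: ethylenediamine before oxalato.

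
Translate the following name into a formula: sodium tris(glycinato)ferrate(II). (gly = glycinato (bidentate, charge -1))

Na[Fe(gly)3]

Ligands: 3 glycinato (gly, -1). Ligand charge sum = -3.
Charge balance with sodium (+1) requires 1 complex ion per 1 sodium.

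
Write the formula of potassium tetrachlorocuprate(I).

K3[CuCl4]

Ligands: 4 chloro (Cl, -1). Ligand charge sum = -4.
Charge balance with potassium (+1) requires 1 complex ion per 3 potassium.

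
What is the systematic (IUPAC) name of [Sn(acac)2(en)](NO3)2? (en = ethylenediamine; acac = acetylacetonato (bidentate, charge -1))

bis(acetylacetonato)(ethylenediamine)tin(IV) nitrate

The 2 nitrate counter-ions carry a total charge of -2, so each complex ion is 2+.
Ligand charges: 1×ethylenediamine (neutral), 2×acetylacetonato (-1 each); total -2. So Sn + (-2) = 2+, giving Sn = +4.
Ligands are named alphabetically: acetylacetonato before ethylenediamine.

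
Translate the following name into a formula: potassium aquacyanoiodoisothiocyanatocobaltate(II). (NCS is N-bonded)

Ligands: 1 isothiocyanato (NCS, -1), 1 iodo (I, -1), 1 cyano (CN, -1), 1 aqua (H2O, neutral). Ligand charge sum = -3.
With Co in oxidation state +2, the complex ion is [Co...]^1−.
Charge balance with potassium (+1) requires 1 complex ion per 1 potassium.

K[Co(CN)(H2O)I(NCS)]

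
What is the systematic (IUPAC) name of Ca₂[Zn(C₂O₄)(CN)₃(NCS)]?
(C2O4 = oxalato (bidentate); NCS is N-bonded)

The 2 calcium counter-ions carry a total charge of +4, so each complex ion is 4−.
Ligand charges: 1×oxalato (-2 each), 3×cyano (-1 each), 1×isothiocyanato (-1 each); total -6. So Zn + (-6) = 4−, giving Zn = +2.
The complex ion is anionic, so zinc takes the -ate form zincate(II).

calcium tricyanoisothiocyanatooxalatozincate(II)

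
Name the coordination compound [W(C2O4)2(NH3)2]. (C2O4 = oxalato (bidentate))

There is no counter-ion, so the complex is neutral overall.
Ligand charges: 2×oxalato (-2 each), 2×ammine (neutral); total -4. So W + (-4) = 0, giving W = +4.
Ligands are named alphabetically: ammine before oxalato.

diamminedioxalatotungsten(IV)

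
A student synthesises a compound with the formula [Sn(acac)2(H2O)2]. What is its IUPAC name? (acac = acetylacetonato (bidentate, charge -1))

There is no counter-ion, so the complex is neutral overall.
Ligand charges: 2×acetylacetonato (-1 each), 2×aqua (neutral); total -2. So Sn + (-2) = 0, giving Sn = +2.
Ligands are named alphabetically: acetylacetonato before aqua.

bis(acetylacetonato)diaquatin(II)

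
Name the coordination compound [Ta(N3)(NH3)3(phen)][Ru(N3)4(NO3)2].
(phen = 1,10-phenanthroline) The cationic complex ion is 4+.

triammineazido(1,10-phenanthroline)tantalum(V) tetraazidodinitratoruthenate(II)

Both ions are complex: the cation is named first with the plain metal name, the anion second with the -ate form; each ion's ligands are alphabetised independently.
The complex cation is given as 4+; its ligand charges sum to -1, so Ta = +5.
A 1:1 salt means the anion carries the equal and opposite charge, 4−.
Anion: ligand charges sum to -6; for the ion to be 4−, Ru = +2.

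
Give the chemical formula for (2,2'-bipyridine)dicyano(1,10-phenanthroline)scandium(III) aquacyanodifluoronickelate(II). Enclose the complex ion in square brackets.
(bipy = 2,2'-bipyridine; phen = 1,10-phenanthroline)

[Sc(bipy)(CN)2(phen)][Ni(CN)F2(H2O)]

Cation [Sc…]: ligand charges -2, Sc(III) ⇒ ion charge 1+.
Anion [Ni…]: ligand charges -3, Ni(II) ⇒ ion charge 1−.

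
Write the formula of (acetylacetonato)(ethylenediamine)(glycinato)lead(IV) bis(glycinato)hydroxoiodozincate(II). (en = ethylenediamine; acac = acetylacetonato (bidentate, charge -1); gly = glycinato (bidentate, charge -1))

Cation [Pb…]: ligand charges -2, Pb(IV) ⇒ ion charge 2+.
Anion [Zn…]: ligand charges -4, Zn(II) ⇒ ion charge 2−.
One 2+ cation balances one 2− anion.

[Pb(acac)(en)(gly)][Zn(gly)2I(OH)]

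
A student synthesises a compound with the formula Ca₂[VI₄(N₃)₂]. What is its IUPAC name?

calcium diazidotetraiodovanadate(II)

The 2 calcium counter-ions carry a total charge of +4, so each complex ion is 4−.
Ligand charges: 2×azido (-1 each), 4×iodo (-1 each); total -6. So V + (-6) = 4−, giving V = +2.
The complex ion is anionic, so vanadium takes the -ate form vanadate(II).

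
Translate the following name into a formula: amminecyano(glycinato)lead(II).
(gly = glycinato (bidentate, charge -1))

[Pb(CN)(gly)(NH3)]

Ligands: 1 cyano (CN, -1), 1 ammine (NH3, neutral), 1 glycinato (gly, -1). Ligand charge sum = -2.
With Pb in oxidation state +2, the complex ion is [Pb...].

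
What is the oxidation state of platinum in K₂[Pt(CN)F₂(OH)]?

+2

2 potassium outside the brackets (+1 each) → the complex ion is 2−.
Ligand charges: 2×F = -2; 1×CN = -1; 1×OH = -1; sum -4.
Pt + (-4) = 2− ⇒ Pt is +2.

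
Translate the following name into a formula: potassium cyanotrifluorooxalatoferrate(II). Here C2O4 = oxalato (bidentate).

Ligands: 1 cyano (CN, -1), 3 fluoro (F, -1), 1 oxalato (C2O4, -2). Ligand charge sum = -6.
Charge balance with potassium (+1) requires 1 complex ion per 4 potassium.

K4[Fe(C2O4)(CN)F3]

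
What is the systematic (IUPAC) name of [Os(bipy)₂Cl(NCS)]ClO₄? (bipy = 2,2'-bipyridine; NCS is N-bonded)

The 1 perchlorate counter-ion carries a total charge of -1, so each complex ion is 1+.
Ligand charges: 2×2,2'-bipyridine (neutral), 1×chloro (-1 each), 1×isothiocyanato (-1 each); total -2. So Os + (-2) = 1+, giving Os = +3.
Ligands are named alphabetically: bipyridine before chloro before isothiocyanato.

bis(2,2'-bipyridine)chloroisothiocyanatoosmium(III) perchlorate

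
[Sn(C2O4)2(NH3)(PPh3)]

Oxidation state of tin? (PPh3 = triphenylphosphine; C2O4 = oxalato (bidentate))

+4

No counter-ion: the bracketed complex is neutral.
Ligand charges: 1×NH3 neutral; 1×PPh3 neutral; 2×C2O4 = -4; sum -4.
Sn + (-4) = 0 ⇒ Sn is +4.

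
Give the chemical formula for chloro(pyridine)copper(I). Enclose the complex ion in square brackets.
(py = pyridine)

[CuCl(py)]

Ligands: 1 pyridine (py, neutral), 1 chloro (Cl, -1). Ligand charge sum = -1.
With Cu in oxidation state +1, the complex ion is [Cu...].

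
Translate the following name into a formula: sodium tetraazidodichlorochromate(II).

Na4[CrCl2(N3)4]

Ligands: 4 azido (N3, -1), 2 chloro (Cl, -1). Ligand charge sum = -6.
Charge balance with sodium (+1) requires 1 complex ion per 4 sodium.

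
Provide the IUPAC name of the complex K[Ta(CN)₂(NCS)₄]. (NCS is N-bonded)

The 1 potassium counter-ion carries a total charge of +1, so each complex ion is 1−.
Ligand charges: 4×isothiocyanato (-1 each), 2×cyano (-1 each); total -6. So Ta + (-6) = 1−, giving Ta = +5.
Ligands are named alphabetically: cyano before isothiocyanato.
The complex ion is anionic, so tantalum takes the -ate form tantalate(V).

potassium dicyanotetraisothiocyanatotantalate(V)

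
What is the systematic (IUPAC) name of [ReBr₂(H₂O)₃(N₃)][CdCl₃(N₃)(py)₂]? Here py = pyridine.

triaquaazidodibromorhenium(V) azidotrichlorobis(pyridine)cadmate(II)

Both ions are complex: the cation is named first with the plain metal name, the anion second with the -ate form; each ion's ligands are alphabetised independently.
Cadmium is always +2 in its complexes; the anion's ligand charges sum to -4, so the complex anion is 2−.
A 1:1 salt means the cation carries the equal and opposite charge, 2+.
Cation: ligand charges sum to -3; for the ion to be 2+, Re = +5.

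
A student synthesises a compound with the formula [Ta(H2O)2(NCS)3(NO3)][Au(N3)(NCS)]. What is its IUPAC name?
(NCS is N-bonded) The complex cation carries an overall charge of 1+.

The complex cation is given as 1+; its ligand charges sum to -4, so Ta = +5.
A 1:1 salt means the anion carries the equal and opposite charge, 1−.
Anion: ligand charges sum to -2; for the ion to be 1−, Au = +1.

diaquatriisothiocyanatonitratotantalum(V) azidoisothiocyanatoaurate(I)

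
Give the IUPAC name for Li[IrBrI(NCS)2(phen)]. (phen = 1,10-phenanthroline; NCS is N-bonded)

The 1 lithium counter-ion carries a total charge of +1, so each complex ion is 1−.
Ligand charges: 1×1,10-phenanthroline (neutral), 1×iodo (-1 each), 1×bromo (-1 each), 2×isothiocyanato (-1 each); total -4. So Ir + (-4) = 1−, giving Ir = +3.
Ligands are named alphabetically: bromo before iodo before isothiocyanato before phenanthroline.
The complex ion is anionic, so iridium takes the -ate form iridate(III).

lithium bromoiododiisothiocyanato(1,10-phenanthroline)iridate(III)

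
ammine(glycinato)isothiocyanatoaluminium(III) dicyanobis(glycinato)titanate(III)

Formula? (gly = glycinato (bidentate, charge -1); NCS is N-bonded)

[Al(gly)(NCS)(NH3)][Ti(CN)2(gly)2]

Cation [Al…]: ligand charges -2, Al(III) ⇒ ion charge 1+.
Anion [Ti…]: ligand charges -4, Ti(III) ⇒ ion charge 1−.
One 1+ cation balances one 1− anion.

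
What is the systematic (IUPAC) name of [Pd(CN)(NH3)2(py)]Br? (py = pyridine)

The 1 bromide counter-ion carries a total charge of -1, so each complex ion is 1+.
Ligand charges: 1×cyano (-1 each), 2×ammine (neutral), 1×pyridine (neutral); total -1. So Pd + (-1) = 1+, giving Pd = +2.
Ligands are named alphabetically: ammine before cyano before pyridine.

diamminecyano(pyridine)palladium(II) bromide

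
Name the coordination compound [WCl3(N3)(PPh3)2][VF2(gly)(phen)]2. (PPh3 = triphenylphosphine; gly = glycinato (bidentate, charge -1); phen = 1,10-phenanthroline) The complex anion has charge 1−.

azidotrichlorobis(triphenylphosphine)tungsten(VI) difluoro(glycinato)(1,10-phenanthroline)vanadate(II)

Both ions are complex: the cation is named first with the plain metal name, the anion second with the -ate form; each ion's ligands are alphabetised independently.
The complex anion is given as 1−; its ligand charges sum to -3, so V = +2.
With 2 anions per cation, the cation must be 2×1 = 2+.
Cation: ligand charges sum to -4; for the ion to be 2+, W = +6.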